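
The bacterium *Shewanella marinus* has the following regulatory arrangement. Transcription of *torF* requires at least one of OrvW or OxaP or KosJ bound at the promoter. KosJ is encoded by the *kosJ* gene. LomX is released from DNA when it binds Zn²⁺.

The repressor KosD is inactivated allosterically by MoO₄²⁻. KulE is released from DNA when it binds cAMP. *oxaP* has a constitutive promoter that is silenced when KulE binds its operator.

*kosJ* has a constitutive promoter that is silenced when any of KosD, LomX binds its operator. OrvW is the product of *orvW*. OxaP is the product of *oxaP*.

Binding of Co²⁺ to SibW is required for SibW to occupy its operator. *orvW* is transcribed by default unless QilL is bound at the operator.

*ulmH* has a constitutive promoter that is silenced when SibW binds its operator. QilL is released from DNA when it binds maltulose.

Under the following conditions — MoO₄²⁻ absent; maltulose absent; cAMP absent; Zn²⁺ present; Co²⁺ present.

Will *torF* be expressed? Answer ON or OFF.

Maltulose is absent, so QilL is active.
With repressor QilL bound, *orvW* is not transcribed.
So OrvW is not produced.
cAMP is absent, so KulE is active.
With repressor KulE bound, *oxaP* is not transcribed.
So OxaP is not produced.
MoO₄²⁻ is absent, so KosD is active.
Zn²⁺ is present, so LomX is inactive.
With repressor KosD bound, *kosJ* is not transcribed.
So KosJ is not produced.
No activator is available at the *torF* promoter, so *torF* is not transcribed.

OFF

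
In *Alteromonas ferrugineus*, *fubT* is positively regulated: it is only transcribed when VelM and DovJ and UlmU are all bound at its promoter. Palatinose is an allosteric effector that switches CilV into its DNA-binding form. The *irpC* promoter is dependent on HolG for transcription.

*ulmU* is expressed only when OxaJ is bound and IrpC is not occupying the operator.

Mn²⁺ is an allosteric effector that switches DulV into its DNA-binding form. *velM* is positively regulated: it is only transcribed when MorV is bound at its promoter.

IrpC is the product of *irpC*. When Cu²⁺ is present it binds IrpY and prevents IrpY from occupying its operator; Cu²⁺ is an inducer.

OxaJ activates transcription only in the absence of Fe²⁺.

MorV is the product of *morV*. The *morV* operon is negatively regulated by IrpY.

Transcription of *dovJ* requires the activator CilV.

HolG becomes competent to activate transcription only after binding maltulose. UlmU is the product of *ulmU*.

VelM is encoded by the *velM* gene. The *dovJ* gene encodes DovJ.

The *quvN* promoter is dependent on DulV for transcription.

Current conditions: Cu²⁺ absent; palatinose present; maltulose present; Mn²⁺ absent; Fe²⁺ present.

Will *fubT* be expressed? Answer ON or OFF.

Cu²⁺ is absent, so IrpY is active.
With repressor IrpY bound, *morV* is not transcribed.
So MorV is not produced.
Required activator MorV is absent, so *velM* is not transcribed.
So VelM is not produced.
Palatinose is present, so CilV is active.
No repressor is bound and CilV is active, so *dovJ* is transcribed.
So DovJ is produced and active.
Maltulose is present, so HolG is active.
No repressor is bound and HolG is active, so *irpC* is transcribed.
So IrpC is produced and active.
Fe²⁺ is present, so OxaJ is inactive.
With repressor IrpC bound, *ulmU* is not transcribed.
So UlmU is not produced.
Required activator VelM is absent, so *fubT* is not transcribed.

OFF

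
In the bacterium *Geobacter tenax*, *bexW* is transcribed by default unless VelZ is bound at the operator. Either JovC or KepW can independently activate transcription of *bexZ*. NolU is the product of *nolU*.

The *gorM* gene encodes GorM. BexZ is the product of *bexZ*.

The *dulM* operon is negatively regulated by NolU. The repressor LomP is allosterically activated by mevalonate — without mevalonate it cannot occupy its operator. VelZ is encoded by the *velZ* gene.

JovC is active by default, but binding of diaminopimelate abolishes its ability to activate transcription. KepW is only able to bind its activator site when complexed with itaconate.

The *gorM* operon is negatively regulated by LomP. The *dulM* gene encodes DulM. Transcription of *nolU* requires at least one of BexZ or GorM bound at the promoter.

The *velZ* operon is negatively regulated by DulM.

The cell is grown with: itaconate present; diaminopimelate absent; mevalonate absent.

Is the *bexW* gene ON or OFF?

OFF

Diaminopimelate is absent, so JovC is active.
Itaconate is present, so KepW is active.
Activator JovC is present, so *bexZ* is transcribed.
So BexZ is produced and active.
Mevalonate is absent, so LomP is inactive.
With no repressor bound, *gorM* is transcribed.
So GorM is produced and active.
Activator BexZ is present, so *nolU* is transcribed.
So NolU is produced and active.
With repressor NolU bound, *dulM* is not transcribed.
So DulM is not produced.
With no repressor bound, *velZ* is transcribed.
So VelZ is produced and active.
With repressor VelZ bound, *bexW* is not transcribed.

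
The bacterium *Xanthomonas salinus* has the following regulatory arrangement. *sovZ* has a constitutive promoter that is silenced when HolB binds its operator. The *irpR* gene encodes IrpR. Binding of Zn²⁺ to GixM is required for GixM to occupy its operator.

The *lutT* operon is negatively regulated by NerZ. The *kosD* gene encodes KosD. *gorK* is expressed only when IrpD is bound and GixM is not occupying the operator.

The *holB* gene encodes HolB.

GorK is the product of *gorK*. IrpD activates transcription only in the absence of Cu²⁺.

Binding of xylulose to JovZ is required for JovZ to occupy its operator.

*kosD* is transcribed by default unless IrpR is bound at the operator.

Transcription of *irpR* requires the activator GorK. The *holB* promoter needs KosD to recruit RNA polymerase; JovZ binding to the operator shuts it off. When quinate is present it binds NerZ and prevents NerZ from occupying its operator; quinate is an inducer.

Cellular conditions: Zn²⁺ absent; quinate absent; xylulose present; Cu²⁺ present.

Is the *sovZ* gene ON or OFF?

ON

Cu²⁺ is present, so IrpD is inactive.
Zn²⁺ is absent, so GixM is inactive.
Required activator IrpD is absent, so *gorK* is not transcribed.
So GorK is not produced.
Required activator GorK is absent, so *irpR* is not transcribed.
So IrpR is not produced.
With no repressor bound, *kosD* is transcribed.
So KosD is produced and active.
Xylulose is present, so JovZ is active.
With repressor JovZ bound, *holB* is not transcribed.
So HolB is not produced.
With no repressor bound, *sovZ* is transcribed.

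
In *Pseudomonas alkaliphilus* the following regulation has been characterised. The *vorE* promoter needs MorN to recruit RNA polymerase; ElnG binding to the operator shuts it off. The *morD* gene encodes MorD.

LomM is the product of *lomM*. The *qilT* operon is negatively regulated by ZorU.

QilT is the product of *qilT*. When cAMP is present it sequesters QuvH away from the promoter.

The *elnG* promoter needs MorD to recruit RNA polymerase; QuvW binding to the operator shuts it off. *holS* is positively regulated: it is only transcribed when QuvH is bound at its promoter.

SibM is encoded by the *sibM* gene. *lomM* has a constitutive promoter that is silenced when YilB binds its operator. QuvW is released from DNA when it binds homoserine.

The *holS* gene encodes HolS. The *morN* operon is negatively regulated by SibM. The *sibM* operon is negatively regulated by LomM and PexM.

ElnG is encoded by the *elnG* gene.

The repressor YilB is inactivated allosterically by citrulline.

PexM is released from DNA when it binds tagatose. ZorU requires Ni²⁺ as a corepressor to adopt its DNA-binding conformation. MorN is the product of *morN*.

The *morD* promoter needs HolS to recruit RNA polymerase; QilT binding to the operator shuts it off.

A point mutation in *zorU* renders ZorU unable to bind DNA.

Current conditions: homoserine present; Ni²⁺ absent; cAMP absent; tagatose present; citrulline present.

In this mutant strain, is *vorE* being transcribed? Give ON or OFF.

cAMP is absent, so QuvH is active.
No repressor is bound and QuvH is active, so *holS* is transcribed.
So HolS is produced and active.
ZorU is non-functional in this strain, so it has no effect.
With no repressor bound, *qilT* is transcribed.
So QilT is produced and active.
With repressor QilT bound, *morD* is not transcribed.
So MorD is not produced.
Homoserine is present, so QuvW is inactive.
Required activator MorD is absent, so *elnG* is not transcribed.
So ElnG is not produced.
Citrulline is present, so YilB is inactive.
With no repressor bound, *lomM* is transcribed.
So LomM is produced and active.
Tagatose is present, so PexM is inactive.
With repressor LomM bound, *sibM* is not transcribed.
So SibM is not produced.
With no repressor bound, *morN* is transcribed.
So MorN is produced and active.
No repressor is bound and MorN is active, so *vorE* is transcribed.

ON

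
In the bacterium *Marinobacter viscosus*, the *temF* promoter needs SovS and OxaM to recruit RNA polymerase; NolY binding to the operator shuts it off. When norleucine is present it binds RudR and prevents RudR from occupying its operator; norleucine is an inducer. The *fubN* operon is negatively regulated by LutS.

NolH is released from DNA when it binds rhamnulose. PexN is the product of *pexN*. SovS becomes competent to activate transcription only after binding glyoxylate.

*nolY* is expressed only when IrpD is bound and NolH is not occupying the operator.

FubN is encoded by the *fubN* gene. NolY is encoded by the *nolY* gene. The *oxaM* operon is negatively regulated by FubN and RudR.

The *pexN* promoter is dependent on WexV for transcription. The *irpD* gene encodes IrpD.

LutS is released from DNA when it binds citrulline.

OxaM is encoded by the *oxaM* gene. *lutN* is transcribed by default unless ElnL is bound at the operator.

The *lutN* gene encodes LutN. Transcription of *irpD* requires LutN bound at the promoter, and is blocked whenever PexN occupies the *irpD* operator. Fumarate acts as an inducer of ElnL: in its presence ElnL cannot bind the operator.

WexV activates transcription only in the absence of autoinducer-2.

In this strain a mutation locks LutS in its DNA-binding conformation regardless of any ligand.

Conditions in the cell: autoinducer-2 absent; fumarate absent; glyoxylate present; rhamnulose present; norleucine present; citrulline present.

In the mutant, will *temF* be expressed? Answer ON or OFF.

Glyoxylate is present, so SovS is active.
LutS is constitutively active in this strain.
With repressor LutS bound, *fubN* is not transcribed.
So FubN is not produced.
Norleucine is present, so RudR is inactive.
With no repressor bound, *oxaM* is transcribed.
So OxaM is produced and active.
Rhamnulose is present, so NolH is inactive.
Autoinducer-2 is absent, so WexV is active.
No repressor is bound and WexV is active, so *pexN* is transcribed.
So PexN is produced and active.
Fumarate is absent, so ElnL is active.
With repressor ElnL bound, *lutN* is not transcribed.
So LutN is not produced.
With repressor PexN bound, *irpD* is not transcribed.
So IrpD is not produced.
Required activator IrpD is absent, so *nolY* is not transcribed.
So NolY is not produced.
No repressor is bound and SovS and OxaM are active, so *temF* is transcribed.

ON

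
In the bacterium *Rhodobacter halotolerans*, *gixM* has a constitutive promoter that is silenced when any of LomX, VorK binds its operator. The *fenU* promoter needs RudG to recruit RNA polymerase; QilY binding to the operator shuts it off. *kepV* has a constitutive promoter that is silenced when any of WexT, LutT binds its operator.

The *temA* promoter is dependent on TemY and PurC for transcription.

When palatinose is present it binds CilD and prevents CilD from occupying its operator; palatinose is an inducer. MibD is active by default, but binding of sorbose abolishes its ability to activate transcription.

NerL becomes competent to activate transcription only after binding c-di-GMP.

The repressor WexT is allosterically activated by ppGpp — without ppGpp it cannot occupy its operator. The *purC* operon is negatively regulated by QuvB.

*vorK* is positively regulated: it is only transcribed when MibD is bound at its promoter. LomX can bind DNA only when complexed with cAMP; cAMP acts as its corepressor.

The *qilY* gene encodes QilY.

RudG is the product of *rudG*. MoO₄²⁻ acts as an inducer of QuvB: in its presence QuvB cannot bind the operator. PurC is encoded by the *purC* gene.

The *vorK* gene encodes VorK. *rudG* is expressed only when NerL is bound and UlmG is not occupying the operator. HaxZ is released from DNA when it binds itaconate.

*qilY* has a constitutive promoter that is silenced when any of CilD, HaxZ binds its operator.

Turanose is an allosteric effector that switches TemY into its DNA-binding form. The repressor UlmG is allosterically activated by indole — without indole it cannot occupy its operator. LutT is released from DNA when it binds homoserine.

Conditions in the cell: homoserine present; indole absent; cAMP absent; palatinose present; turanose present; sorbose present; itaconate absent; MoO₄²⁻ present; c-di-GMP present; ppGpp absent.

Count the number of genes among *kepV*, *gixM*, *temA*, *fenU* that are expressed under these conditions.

4

ppGpp is absent, so WexT is inactive.
Homoserine is present, so LutT is inactive.
With no repressor bound, *kepV* is transcribed.
→ *kepV* is ON.
cAMP is absent, so LomX is inactive.
Sorbose is present, so MibD is inactive.
Required activator MibD is absent, so *vorK* is not transcribed.
So VorK is not produced.
With no repressor bound, *gixM* is transcribed.
→ *gixM* is ON.
Turanose is present, so TemY is active.
MoO₄²⁻ is present, so QuvB is inactive.
With no repressor bound, *purC* is transcribed.
So PurC is produced and active.
No repressor is bound and TemY and PurC are active, so *temA* is transcribed.
→ *temA* is ON.
c-di-GMP is present, so NerL is active.
Indole is absent, so UlmG is inactive.
No repressor is bound and NerL is active, so *rudG* is transcribed.
So RudG is produced and active.
Palatinose is present, so CilD is inactive.
Itaconate is absent, so HaxZ is active.
With repressor HaxZ bound, *qilY* is not transcribed.
So QilY is not produced.
No repressor is bound and RudG is active, so *fenU* is transcribed.
→ *fenU* is ON.
4 of the 4 genes are transcribed.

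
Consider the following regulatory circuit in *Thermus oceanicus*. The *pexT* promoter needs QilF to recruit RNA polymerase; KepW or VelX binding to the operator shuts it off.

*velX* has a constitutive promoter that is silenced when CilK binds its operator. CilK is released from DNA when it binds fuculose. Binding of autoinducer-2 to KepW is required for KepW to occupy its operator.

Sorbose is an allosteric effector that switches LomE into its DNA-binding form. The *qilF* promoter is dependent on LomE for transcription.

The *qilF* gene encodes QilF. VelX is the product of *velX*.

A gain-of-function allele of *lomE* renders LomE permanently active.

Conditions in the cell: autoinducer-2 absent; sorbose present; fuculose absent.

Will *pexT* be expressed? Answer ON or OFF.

ON

Autoinducer-2 is absent, so KepW is inactive.
LomE is constitutively active in this strain.
No repressor is bound and LomE is active, so *qilF* is transcribed.
So QilF is produced and active.
Fuculose is absent, so CilK is active.
With repressor CilK bound, *velX* is not transcribed.
So VelX is not produced.
No repressor is bound and QilF is active, so *pexT* is transcribed.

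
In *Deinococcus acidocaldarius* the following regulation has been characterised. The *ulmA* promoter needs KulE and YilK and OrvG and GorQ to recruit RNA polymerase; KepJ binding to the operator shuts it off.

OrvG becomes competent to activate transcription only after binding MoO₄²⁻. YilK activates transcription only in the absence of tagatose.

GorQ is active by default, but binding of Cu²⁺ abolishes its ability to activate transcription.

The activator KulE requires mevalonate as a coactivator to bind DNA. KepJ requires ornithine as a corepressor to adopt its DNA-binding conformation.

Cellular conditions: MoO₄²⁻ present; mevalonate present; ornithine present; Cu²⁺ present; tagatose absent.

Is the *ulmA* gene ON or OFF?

OFF

Mevalonate is present, so KulE is active.
Tagatose is absent, so YilK is active.
MoO₄²⁻ is present, so OrvG is active.
Ornithine is present, so KepJ is active.
Cu²⁺ is present, so GorQ is inactive.
With repressor KepJ bound, *ulmA* is not transcribed.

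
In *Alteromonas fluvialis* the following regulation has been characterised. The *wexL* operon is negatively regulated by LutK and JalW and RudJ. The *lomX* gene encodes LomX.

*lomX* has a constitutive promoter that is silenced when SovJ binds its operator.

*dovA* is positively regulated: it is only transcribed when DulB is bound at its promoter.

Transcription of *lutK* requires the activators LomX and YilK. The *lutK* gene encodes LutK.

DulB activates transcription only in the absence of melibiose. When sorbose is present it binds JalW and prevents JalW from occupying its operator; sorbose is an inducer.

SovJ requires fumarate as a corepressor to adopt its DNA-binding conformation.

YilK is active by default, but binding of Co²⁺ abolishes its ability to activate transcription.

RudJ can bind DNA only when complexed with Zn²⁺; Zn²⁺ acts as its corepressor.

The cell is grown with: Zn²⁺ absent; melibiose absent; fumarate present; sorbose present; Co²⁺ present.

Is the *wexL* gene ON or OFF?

Fumarate is present, so SovJ is active.
With repressor SovJ bound, *lomX* is not transcribed.
So LomX is not produced.
Co²⁺ is present, so YilK is inactive.
Required activator LomX is absent, so *lutK* is not transcribed.
So LutK is not produced.
Sorbose is present, so JalW is inactive.
Zn²⁺ is absent, so RudJ is inactive.
With no repressor bound, *wexL* is transcribed.

ON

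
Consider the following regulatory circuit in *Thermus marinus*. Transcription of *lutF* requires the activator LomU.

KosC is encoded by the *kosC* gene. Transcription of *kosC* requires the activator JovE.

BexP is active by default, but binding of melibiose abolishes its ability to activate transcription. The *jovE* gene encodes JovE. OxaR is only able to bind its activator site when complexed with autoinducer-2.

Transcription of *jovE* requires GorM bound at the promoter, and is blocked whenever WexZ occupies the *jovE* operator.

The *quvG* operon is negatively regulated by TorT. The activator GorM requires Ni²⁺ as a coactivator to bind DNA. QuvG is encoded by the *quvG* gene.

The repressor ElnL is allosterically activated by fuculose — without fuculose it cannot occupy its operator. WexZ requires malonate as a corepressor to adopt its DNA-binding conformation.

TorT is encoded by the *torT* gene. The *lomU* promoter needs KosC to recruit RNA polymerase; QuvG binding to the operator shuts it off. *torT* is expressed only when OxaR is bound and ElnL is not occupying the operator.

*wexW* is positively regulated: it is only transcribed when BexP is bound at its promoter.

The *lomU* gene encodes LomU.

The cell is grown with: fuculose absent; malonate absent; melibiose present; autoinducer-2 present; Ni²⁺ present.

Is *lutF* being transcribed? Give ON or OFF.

Malonate is absent, so WexZ is inactive.
Ni²⁺ is present, so GorM is active.
No repressor is bound and GorM is active, so *jovE* is transcribed.
So JovE is produced and active.
No repressor is bound and JovE is active, so *kosC* is transcribed.
So KosC is produced and active.
Autoinducer-2 is present, so OxaR is active.
Fuculose is absent, so ElnL is inactive.
No repressor is bound and OxaR is active, so *torT* is transcribed.
So TorT is produced and active.
With repressor TorT bound, *quvG* is not transcribed.
So QuvG is not produced.
No repressor is bound and KosC is active, so *lomU* is transcribed.
So LomU is produced and active.
No repressor is bound and LomU is active, so *lutF* is transcribed.

ON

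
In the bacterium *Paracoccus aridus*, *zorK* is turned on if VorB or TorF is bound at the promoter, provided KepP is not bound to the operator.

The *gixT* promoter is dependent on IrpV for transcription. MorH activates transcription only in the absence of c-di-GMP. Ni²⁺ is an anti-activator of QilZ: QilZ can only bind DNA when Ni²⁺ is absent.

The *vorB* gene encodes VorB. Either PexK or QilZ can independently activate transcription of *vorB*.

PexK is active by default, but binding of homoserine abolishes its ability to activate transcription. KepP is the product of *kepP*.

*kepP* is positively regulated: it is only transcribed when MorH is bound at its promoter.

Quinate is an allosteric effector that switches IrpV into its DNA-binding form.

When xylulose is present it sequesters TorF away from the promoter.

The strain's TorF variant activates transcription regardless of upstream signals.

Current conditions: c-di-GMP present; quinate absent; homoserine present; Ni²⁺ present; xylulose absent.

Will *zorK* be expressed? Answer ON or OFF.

Homoserine is present, so PexK is inactive.
Ni²⁺ is present, so QilZ is inactive.
No activator is available at the *vorB* promoter, so *vorB* is not transcribed.
So VorB is not produced.
TorF is constitutively active in this strain.
c-di-GMP is present, so MorH is inactive.
Required activator MorH is absent, so *kepP* is not transcribed.
So KepP is not produced.
Activator TorF is present, so *zorK* is transcribed.

ON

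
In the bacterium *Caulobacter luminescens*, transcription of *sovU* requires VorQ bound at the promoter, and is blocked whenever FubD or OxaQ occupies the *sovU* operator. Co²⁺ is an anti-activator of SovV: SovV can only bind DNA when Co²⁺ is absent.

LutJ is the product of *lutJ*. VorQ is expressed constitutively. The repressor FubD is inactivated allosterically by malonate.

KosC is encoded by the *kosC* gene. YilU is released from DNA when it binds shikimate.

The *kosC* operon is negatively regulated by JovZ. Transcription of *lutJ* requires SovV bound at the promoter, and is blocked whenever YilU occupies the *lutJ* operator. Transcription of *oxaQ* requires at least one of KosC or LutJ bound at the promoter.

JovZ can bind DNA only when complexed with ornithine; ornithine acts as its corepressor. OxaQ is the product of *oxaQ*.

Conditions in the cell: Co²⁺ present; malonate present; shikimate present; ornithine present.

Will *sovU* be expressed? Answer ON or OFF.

ON

Malonate is present, so FubD is inactive.
Ornithine is present, so JovZ is active.
With repressor JovZ bound, *kosC* is not transcribed.
So KosC is not produced.
Co²⁺ is present, so SovV is inactive.
Shikimate is present, so YilU is inactive.
Required activator SovV is absent, so *lutJ* is not transcribed.
So LutJ is not produced.
No activator is available at the *oxaQ* promoter, so *oxaQ* is not transcribed.
So OxaQ is not produced.
VorQ is produced constitutively and is active.
No repressor is bound and VorQ is active, so *sovU* is transcribed.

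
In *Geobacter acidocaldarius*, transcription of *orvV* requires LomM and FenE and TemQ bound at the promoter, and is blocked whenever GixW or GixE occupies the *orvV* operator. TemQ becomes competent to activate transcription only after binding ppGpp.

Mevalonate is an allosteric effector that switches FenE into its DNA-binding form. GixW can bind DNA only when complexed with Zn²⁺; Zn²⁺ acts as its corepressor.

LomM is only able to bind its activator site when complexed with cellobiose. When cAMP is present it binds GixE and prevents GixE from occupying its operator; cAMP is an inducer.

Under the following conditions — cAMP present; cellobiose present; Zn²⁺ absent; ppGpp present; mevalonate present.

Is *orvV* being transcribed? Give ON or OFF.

Zn²⁺ is absent, so GixW is inactive.
cAMP is present, so GixE is inactive.
Cellobiose is present, so LomM is active.
Mevalonate is present, so FenE is active.
ppGpp is present, so TemQ is active.
No repressor is bound and LomM and FenE and TemQ are active, so *orvV* is transcribed.

ON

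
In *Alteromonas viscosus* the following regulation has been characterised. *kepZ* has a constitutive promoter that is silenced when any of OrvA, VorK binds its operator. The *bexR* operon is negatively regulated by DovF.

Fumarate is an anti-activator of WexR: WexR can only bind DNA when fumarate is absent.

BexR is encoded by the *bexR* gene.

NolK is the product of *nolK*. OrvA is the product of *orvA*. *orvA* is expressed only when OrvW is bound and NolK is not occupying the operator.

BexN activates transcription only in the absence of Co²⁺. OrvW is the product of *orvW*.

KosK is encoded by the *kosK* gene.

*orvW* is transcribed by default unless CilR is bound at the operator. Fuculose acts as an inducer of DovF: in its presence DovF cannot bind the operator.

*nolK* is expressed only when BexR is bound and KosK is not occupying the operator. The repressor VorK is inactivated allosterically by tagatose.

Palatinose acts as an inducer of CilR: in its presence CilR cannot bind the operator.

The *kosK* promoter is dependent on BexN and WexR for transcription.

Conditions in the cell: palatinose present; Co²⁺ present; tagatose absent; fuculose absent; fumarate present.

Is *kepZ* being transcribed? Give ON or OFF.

OFF

Fuculose is absent, so DovF is active.
With repressor DovF bound, *bexR* is not transcribed.
So BexR is not produced.
Co²⁺ is present, so BexN is inactive.
Fumarate is present, so WexR is inactive.
Required activator BexN is absent, so *kosK* is not transcribed.
So KosK is not produced.
Required activator BexR is absent, so *nolK* is not transcribed.
So NolK is not produced.
Palatinose is present, so CilR is inactive.
With no repressor bound, *orvW* is transcribed.
So OrvW is produced and active.
No repressor is bound and OrvW is active, so *orvA* is transcribed.
So OrvA is produced and active.
Tagatose is absent, so VorK is active.
With repressor OrvA bound, *kepZ* is not transcribed.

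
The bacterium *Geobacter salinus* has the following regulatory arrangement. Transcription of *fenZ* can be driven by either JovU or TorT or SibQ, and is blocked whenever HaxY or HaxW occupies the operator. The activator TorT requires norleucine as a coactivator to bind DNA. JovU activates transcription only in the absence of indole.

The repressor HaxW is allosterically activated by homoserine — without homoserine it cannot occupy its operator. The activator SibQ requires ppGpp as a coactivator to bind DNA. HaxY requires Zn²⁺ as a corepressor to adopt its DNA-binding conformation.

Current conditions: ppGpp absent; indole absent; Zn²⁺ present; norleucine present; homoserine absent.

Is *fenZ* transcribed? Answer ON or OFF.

Zn²⁺ is present, so HaxY is active.
Indole is absent, so JovU is active.
Norleucine is present, so TorT is active.
ppGpp is absent, so SibQ is inactive.
Homoserine is absent, so HaxW is inactive.
With repressor HaxY bound, *fenZ* is not transcribed.

OFF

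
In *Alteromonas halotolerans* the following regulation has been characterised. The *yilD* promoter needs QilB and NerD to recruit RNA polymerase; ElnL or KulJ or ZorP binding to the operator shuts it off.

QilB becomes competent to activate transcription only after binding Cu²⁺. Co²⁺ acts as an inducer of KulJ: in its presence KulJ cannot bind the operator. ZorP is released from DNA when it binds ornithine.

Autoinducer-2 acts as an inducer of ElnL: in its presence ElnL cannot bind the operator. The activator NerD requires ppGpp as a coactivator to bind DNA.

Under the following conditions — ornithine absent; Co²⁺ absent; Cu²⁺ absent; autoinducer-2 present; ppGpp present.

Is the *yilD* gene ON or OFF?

Autoinducer-2 is present, so ElnL is inactive.
Cu²⁺ is absent, so QilB is inactive.
Co²⁺ is absent, so KulJ is active.
Ornithine is absent, so ZorP is active.
ppGpp is present, so NerD is active.
With repressor KulJ bound, *yilD* is not transcribed.

OFF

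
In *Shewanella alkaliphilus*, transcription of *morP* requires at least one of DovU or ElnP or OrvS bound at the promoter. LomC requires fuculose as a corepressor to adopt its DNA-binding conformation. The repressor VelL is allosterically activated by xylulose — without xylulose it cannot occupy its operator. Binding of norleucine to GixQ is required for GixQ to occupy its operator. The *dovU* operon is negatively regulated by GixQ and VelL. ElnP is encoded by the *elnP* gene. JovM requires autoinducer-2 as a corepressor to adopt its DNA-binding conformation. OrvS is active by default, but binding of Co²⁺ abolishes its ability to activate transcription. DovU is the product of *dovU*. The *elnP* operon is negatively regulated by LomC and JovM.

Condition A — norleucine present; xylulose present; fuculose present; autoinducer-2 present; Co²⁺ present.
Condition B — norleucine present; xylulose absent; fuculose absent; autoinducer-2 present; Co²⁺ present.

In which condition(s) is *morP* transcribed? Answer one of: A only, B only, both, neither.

neither

Condition A:
Norleucine is present, so GixQ is active.
Xylulose is present, so VelL is active.
With repressor GixQ bound, *dovU* is not transcribed.
So DovU is not produced.
Fuculose is present, so LomC is active.
Autoinducer-2 is present, so JovM is active.
With repressor LomC bound, *elnP* is not transcribed.
So ElnP is not produced.
Co²⁺ is present, so OrvS is inactive.
No activator is available at the *morP* promoter, so *morP* is not transcribed.
→ *morP* is OFF in A.
Condition B:
Norleucine is present, so GixQ is active.
Xylulose is absent, so VelL is inactive.
With repressor GixQ bound, *dovU* is not transcribed.
So DovU is not produced.
Fuculose is absent, so LomC is inactive.
Autoinducer-2 is present, so JovM is active.
With repressor JovM bound, *elnP* is not transcribed.
So ElnP is not produced.
Co²⁺ is present, so OrvS is inactive.
No activator is available at the *morP* promoter, so *morP* is not transcribed.
→ *morP* is OFF in B.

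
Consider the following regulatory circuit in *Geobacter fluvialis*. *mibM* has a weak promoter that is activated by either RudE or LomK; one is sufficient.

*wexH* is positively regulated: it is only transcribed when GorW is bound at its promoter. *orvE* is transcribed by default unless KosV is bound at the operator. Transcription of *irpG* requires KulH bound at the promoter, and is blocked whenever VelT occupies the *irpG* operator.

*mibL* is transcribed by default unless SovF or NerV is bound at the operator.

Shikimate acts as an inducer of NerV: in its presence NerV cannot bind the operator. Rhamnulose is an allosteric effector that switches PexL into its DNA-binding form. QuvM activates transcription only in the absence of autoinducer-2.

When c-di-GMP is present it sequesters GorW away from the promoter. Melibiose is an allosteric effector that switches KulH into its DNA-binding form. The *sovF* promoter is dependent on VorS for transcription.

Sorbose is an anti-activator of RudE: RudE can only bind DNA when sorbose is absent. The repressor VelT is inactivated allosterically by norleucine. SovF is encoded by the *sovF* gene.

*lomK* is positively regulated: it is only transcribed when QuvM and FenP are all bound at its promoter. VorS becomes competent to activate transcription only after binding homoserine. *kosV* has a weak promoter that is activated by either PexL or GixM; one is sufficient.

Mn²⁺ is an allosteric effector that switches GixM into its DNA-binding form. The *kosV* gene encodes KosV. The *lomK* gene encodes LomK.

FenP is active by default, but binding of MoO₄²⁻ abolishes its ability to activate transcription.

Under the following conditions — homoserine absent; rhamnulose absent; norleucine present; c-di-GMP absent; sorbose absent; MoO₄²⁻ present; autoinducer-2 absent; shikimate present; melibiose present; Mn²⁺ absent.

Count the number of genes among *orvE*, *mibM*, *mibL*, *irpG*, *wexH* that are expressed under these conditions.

5

Rhamnulose is absent, so PexL is inactive.
Mn²⁺ is absent, so GixM is inactive.
No activator is available at the *kosV* promoter, so *kosV* is not transcribed.
So KosV is not produced.
With no repressor bound, *orvE* is transcribed.
→ *orvE* is ON.
Sorbose is absent, so RudE is active.
Autoinducer-2 is absent, so QuvM is active.
MoO₄²⁻ is present, so FenP is inactive.
Required activator FenP is absent, so *lomK* is not transcribed.
So LomK is not produced.
Activator RudE is present, so *mibM* is transcribed.
→ *mibM* is ON.
Homoserine is absent, so VorS is inactive.
Required activator VorS is absent, so *sovF* is not transcribed.
So SovF is not produced.
Shikimate is present, so NerV is inactive.
With no repressor bound, *mibL* is transcribed.
→ *mibL* is ON.
Norleucine is present, so VelT is inactive.
Melibiose is present, so KulH is active.
No repressor is bound and KulH is active, so *irpG* is transcribed.
→ *irpG* is ON.
c-di-GMP is absent, so GorW is active.
No repressor is bound and GorW is active, so *wexH* is transcribed.
→ *wexH* is ON.
5 of the 5 genes are transcribed.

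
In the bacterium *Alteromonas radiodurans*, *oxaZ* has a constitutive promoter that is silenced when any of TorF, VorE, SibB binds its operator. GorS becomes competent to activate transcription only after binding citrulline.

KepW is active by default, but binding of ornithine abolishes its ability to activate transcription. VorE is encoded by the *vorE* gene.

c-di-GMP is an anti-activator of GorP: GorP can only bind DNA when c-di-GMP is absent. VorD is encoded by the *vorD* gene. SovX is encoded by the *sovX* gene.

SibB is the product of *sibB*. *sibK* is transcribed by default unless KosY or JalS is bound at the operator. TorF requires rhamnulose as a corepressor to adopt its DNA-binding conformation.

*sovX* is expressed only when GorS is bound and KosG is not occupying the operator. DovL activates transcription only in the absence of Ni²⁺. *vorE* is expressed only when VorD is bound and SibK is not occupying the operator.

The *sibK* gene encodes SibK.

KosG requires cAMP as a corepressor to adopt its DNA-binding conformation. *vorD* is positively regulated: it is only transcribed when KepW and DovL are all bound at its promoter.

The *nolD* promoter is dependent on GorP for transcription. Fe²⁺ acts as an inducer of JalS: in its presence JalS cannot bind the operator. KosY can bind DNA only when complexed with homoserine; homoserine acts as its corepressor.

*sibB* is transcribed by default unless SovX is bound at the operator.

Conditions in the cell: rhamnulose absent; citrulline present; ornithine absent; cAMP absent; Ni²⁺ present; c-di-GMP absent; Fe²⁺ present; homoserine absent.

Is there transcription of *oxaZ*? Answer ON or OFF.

Rhamnulose is absent, so TorF is inactive.
Ornithine is absent, so KepW is active.
Ni²⁺ is present, so DovL is inactive.
Required activator DovL is absent, so *vorD* is not transcribed.
So VorD is not produced.
Homoserine is absent, so KosY is inactive.
Fe²⁺ is present, so JalS is inactive.
With no repressor bound, *sibK* is transcribed.
So SibK is produced and active.
With repressor SibK bound, *vorE* is not transcribed.
So VorE is not produced.
Citrulline is present, so GorS is active.
cAMP is absent, so KosG is inactive.
No repressor is bound and GorS is active, so *sovX* is transcribed.
So SovX is produced and active.
With repressor SovX bound, *sibB* is not transcribed.
So SibB is not produced.
With no repressor bound, *oxaZ* is transcribed.

ON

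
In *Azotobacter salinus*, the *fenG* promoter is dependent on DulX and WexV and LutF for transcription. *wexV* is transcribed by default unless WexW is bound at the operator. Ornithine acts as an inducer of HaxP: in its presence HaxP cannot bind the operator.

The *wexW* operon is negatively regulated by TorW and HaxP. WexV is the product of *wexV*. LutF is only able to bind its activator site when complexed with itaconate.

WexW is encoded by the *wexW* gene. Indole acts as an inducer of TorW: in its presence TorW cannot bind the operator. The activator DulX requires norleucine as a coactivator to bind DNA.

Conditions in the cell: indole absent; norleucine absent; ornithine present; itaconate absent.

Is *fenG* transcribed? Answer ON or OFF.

OFF

Norleucine is absent, so DulX is inactive.
Indole is absent, so TorW is active.
Ornithine is present, so HaxP is inactive.
With repressor TorW bound, *wexW* is not transcribed.
So WexW is not produced.
With no repressor bound, *wexV* is transcribed.
So WexV is produced and active.
Itaconate is absent, so LutF is inactive.
Required activator DulX is absent, so *fenG* is not transcribed.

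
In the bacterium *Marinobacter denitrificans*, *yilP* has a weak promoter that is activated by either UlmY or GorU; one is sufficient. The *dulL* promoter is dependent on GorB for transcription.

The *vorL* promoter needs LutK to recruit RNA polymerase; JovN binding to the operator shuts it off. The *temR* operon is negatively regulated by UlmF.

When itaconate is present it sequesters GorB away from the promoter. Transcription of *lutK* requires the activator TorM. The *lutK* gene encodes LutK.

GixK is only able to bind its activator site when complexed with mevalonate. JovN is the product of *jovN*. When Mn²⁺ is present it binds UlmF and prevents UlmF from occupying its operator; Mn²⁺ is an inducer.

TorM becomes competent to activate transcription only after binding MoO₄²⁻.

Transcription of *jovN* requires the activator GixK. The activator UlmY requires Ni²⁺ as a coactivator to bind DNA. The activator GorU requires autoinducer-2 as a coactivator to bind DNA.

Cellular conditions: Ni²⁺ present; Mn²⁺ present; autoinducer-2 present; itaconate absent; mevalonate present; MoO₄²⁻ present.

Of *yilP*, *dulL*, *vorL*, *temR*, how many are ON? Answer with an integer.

Ni²⁺ is present, so UlmY is active.
Autoinducer-2 is present, so GorU is active.
Activator UlmY is present, so *yilP* is transcribed.
→ *yilP* is ON.
Itaconate is absent, so GorB is active.
No repressor is bound and GorB is active, so *dulL* is transcribed.
→ *dulL* is ON.
Mevalonate is present, so GixK is active.
No repressor is bound and GixK is active, so *jovN* is transcribed.
So JovN is produced and active.
MoO₄²⁻ is present, so TorM is active.
No repressor is bound and TorM is active, so *lutK* is transcribed.
So LutK is produced and active.
With repressor JovN bound, *vorL* is not transcribed.
→ *vorL* is OFF.
Mn²⁺ is present, so UlmF is inactive.
With no repressor bound, *temR* is transcribed.
→ *temR* is ON.
3 of the 4 genes are transcribed.

3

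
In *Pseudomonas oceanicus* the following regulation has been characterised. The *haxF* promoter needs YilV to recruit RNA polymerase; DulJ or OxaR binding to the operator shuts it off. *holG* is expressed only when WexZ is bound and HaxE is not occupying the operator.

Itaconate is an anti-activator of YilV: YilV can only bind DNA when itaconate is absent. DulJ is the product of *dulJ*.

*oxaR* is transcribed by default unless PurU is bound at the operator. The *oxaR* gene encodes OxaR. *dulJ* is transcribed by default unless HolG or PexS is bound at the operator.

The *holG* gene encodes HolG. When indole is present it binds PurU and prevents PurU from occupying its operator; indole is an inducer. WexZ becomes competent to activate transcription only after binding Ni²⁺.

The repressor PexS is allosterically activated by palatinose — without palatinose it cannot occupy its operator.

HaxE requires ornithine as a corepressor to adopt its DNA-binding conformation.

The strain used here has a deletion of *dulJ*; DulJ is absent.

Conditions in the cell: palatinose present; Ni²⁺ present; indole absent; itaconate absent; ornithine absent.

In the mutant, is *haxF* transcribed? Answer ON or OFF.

DulJ is non-functional in this strain, so it has no effect.
Indole is absent, so PurU is active.
With repressor PurU bound, *oxaR* is not transcribed.
So OxaR is not produced.
Itaconate is absent, so YilV is active.
No repressor is bound and YilV is active, so *haxF* is transcribed.

ON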